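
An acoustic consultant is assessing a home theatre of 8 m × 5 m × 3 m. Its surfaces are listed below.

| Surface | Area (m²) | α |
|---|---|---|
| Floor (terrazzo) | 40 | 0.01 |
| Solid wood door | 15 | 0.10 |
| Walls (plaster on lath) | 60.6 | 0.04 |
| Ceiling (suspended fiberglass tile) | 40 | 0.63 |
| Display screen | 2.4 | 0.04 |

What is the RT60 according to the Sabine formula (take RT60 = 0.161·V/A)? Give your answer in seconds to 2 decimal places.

Equivalent absorption area: A = 40×0.01 + 15×0.10 + 60.6×0.04 + 40×0.63 + 2.4×0.04 = 29.620 m².
Room volume: 120 m³.
T = 0.161 V/A = 0.161·120/29.620 = 0.65 s.

0.65 s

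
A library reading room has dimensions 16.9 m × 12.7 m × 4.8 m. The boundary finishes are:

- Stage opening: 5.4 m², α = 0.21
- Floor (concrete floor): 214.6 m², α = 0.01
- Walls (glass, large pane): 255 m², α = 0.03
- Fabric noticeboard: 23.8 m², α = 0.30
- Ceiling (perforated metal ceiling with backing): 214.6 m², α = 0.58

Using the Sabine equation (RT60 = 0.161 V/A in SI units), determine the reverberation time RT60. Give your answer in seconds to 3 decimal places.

Equivalent absorption area: A = 5.4*0.21 + 214.6*0.01 + 255*0.03 + 23.8*0.30 + 214.6*0.58 = 142.538 m².
Volume V = 16.9 × 12.7 × 4.8 = 1030.224 m³.
Sabine: RT60 = 0.161 × 1030.224 / 142.538 = 1.164 s.

1.164 sec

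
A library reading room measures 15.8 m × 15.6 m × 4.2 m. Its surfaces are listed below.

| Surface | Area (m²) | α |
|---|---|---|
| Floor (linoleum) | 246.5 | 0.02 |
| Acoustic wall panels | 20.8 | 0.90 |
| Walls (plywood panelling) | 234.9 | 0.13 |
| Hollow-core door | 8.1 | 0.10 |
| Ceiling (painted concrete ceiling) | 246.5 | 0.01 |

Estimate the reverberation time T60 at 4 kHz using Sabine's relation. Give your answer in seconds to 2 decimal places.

2.90 s

Equivalent absorption area: A = 246.5·0.02 + 20.8·0.90 + 234.9·0.13 + 8.1·0.10 + 246.5·0.01 = 57.462 m².
Room volume: 1035.216 m³.
T = 0.161 V/A = 0.161·1035.216/57.462 = 2.90 s.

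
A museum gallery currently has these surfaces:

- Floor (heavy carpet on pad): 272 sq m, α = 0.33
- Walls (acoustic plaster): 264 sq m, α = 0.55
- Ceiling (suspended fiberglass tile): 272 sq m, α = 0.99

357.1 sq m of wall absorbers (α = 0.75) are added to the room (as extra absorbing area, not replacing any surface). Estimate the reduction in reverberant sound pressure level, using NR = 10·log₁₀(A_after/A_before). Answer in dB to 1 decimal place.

1.9 dB

Total absorption A_before = 272×0.33 + 264×0.55 + 272×0.99
  = 89.760 + 145.200 + 269.280 = 504.240 sq m sabins.
Treatment contributes 357.1·0.75 = 267.825 sabins.
New total A_after = 772.065 sabins.
NR = 10·log₁₀(772.065/504.240) = 1.9 dB.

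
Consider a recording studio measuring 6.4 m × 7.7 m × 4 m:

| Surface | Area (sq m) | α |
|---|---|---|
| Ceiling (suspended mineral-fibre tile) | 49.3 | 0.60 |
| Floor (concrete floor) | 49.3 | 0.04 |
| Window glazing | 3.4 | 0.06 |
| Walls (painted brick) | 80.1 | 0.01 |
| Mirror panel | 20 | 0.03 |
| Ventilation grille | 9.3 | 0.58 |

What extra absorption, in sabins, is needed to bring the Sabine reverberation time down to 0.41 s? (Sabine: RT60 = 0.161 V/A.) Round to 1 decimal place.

Summing Sᵢαᵢ: 29.580 + 1.972 + 0.204 + 0.801 + 0.600 + 5.394 → A₁ = 38.551 sabins.
Target A₂ = 0.161·197.12/0.41 = 77.406 sabins (V = 197.12 m³).
Additional absorption ΔA = 77.406 − 38.551 = 38.9 sabins.

38.9 sabins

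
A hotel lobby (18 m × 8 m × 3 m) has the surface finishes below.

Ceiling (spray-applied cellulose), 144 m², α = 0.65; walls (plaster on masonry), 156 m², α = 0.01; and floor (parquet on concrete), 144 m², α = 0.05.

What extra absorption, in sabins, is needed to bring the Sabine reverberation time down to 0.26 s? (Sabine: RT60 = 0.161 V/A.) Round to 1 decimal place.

165.1 sabins

Summing Sᵢαᵢ: 93.600 + 1.560 + 7.200 → A₁ = 102.360 sabins.
V = 432 m³. Required absorption A₂ = 0.161 × 432 / 0.26 = 267.508 sabins.
Shortfall: 267.508 − 102.360 = 165.1 sabins.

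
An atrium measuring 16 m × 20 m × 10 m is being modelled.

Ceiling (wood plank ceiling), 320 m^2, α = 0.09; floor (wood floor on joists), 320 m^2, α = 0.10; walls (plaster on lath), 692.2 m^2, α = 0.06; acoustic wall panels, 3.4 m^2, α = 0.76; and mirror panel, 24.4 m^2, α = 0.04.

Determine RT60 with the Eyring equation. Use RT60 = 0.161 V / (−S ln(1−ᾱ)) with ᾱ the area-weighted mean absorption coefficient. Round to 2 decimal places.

4.67 seconds

Total surface area S = 320 + 320 + 692.2 + 3.4 + 24.4 = 1360.0 m^2.
Σ(Sᵢαᵢ) = 320·0.09 + 320·0.10 + 692.2·0.06 + 3.4·0.76 + 24.4·0.04 = 105.892.
ᾱ = 105.892 / 1360.0 = 0.0779.
Eyring denominator: −S ln(1−ᾱ) = 110.298.
V = 16 × 20 × 10 = 3200 m³.
RT60 = 0.161 × 3200 / 110.298 = 4.67 s.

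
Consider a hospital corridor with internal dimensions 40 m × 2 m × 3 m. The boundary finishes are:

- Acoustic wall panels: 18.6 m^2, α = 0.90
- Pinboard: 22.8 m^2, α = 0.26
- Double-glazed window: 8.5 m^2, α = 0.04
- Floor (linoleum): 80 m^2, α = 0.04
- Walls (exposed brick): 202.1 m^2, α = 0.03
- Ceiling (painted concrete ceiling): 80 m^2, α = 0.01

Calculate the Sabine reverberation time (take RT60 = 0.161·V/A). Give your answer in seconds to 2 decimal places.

Total absorption A = 18.6·0.90 + 22.8·0.26 + 8.5·0.04 + 80·0.04 + 202.1·0.03 + 80·0.01
  = 16.740 + 5.928 + 0.340 + 3.200 + 6.063 + 0.800 = 33.071 m^2 sabins.
Volume V = 40 × 2 × 3 = 240 m³.
Sabine: RT60 = 0.161 × 240 / 33.071 = 1.17 s.

1.17 sec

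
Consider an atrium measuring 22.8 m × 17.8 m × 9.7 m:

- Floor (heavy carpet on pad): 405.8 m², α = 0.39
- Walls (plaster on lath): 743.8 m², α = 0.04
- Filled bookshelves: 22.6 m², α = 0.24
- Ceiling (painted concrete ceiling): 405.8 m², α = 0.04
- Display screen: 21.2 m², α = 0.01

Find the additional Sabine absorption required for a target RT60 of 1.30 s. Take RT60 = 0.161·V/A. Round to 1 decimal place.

277.7 sabins

Summing Sᵢαᵢ: 158.262 + 29.752 + 5.424 + 16.232 + 0.212 → A₁ = 209.882 sabins.
V = 3936.648 m³. Required absorption A₂ = 0.161 × 3936.648 / 1.30 = 487.539 sabins.
Shortfall: 487.539 − 209.882 = 277.7 sabins.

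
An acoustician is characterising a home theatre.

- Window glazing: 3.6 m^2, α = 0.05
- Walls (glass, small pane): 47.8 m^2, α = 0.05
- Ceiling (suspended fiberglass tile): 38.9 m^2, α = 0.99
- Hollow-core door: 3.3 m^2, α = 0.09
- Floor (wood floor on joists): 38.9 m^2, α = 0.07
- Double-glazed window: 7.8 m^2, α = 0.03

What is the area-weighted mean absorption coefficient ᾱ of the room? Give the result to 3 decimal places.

0.316

S = Σ Sᵢ = 3.6 + 47.8 + 38.9 + 3.3 + 38.9 + 7.8 = 140.3 m^2.
Weighted sum Σ Sα = 44.335.
ᾱ = A/S = 0.316.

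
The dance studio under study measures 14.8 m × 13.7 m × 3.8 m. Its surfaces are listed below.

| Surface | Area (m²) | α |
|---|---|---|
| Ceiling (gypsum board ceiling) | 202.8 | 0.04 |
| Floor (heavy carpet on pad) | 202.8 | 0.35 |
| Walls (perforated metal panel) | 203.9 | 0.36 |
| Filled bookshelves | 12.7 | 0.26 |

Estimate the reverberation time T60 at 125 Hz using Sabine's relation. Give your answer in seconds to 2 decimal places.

0.80 seconds

Equivalent absorption area: A = 202.8*0.04 + 202.8*0.35 + 203.9*0.36 + 12.7*0.26 = 155.798 m².
Room volume: 770.488 m³.
RT60 = 0.161 · V / A = 0.161 × 770.488 / 155.798 = 0.80 s.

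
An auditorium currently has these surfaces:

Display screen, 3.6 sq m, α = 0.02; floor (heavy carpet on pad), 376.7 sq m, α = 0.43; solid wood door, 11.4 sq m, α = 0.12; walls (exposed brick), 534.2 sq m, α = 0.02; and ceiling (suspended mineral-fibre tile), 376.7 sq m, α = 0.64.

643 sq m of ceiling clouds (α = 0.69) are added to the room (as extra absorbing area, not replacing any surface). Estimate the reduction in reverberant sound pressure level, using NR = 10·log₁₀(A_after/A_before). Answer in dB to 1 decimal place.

Summing Sᵢαᵢ: 0.072 + 161.981 + 1.368 + 10.684 + 241.088 → A_before = 415.193 sabins.
Treatment contributes 643·0.69 = 443.670 sabins.
New total A_after = 858.863 sabins.
Reduction = 10 log₁₀(A_after/A_before) = 10 log₁₀(2.0686) = 3.2 dB.

3.2 dB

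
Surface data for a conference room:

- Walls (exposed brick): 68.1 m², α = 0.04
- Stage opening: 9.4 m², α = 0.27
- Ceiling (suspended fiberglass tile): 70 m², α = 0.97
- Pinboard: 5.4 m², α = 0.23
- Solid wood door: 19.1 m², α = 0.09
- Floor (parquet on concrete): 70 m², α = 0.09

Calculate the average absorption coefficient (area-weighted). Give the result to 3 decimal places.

Total surface area S = 242.0 m².
Weighted sum Σ Sα = 82.423.
ᾱ = 82.423 / 242.0 = 0.341.

0.341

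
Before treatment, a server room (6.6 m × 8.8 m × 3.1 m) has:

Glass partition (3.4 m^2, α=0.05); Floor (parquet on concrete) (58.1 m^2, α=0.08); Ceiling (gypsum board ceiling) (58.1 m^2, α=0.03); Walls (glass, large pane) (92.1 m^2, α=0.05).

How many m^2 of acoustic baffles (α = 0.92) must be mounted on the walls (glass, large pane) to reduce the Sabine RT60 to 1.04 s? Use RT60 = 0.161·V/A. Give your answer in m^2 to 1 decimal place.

A₁ = Σ Sᵢαᵢ = 3.4×0.05 + 58.1×0.08 + 58.1×0.03 + 92.1×0.05 = 11.166 sabins.
V = 180.048 m³. Target absorption A₂ = 0.161 × 180.048 / 1.04 = 27.873 sabins.
ΔA needed = 27.873 − 11.166 = 16.707 sabins.
Net gain per m^2: Δα = 0.92 − 0.05 = 0.87.
Panel area = 16.707 / 0.87 = 19.2 m^2.

19.2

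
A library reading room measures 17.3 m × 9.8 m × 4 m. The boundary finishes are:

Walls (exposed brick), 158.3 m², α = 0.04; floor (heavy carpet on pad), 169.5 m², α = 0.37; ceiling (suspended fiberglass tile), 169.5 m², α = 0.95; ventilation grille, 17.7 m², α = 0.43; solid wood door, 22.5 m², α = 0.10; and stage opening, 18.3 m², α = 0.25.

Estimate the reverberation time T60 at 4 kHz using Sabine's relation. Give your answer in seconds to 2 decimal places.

0.45 s

Total absorption A = 158.3·0.04 + 169.5·0.37 + 169.5·0.95 + 17.7·0.43 + 22.5·0.10 + 18.3·0.25
  = 6.332 + 62.715 + 161.025 + 7.611 + 2.250 + 4.575 = 244.508 m² sabins.
V = 17.3·9.8·4 = 678.16 m³.
RT60 = 0.161 · V / A = 0.161 × 678.16 / 244.508 = 0.45 s.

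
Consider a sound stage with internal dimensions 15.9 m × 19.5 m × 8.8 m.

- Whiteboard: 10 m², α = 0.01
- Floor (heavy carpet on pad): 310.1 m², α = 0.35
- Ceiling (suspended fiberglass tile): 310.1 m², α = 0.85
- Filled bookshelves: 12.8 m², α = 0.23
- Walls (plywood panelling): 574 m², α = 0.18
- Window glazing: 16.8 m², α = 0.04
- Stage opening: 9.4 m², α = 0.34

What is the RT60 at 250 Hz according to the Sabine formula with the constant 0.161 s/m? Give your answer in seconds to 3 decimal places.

Total absorption A = 10×0.01 + 310.1×0.35 + 310.1×0.85 + 12.8×0.23 + 574×0.18 + 16.8×0.04 + 9.4×0.34
  = 0.100 + 108.535 + 263.585 + 2.944 + 103.320 + 0.672 + 3.196 = 482.352 m² sabins.
V = 15.9·19.5·8.8 = 2728.44 m³.
T = 0.161 V/A = 0.161·2728.44/482.352 = 0.911 s.

0.911 sec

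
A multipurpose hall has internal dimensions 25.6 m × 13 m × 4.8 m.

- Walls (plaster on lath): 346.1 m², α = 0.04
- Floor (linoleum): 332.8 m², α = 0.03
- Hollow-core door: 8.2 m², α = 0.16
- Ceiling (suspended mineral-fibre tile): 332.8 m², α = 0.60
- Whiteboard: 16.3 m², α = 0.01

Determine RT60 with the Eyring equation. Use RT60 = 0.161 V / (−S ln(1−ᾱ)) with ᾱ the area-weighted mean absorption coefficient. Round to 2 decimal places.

1.01 s

S = Σ Sᵢ = 1036.2 m².
Absorption A = 346.1×0.04 + 332.8×0.03 + 8.2×0.16 + 332.8×0.60 + 16.3×0.01 = 224.983 sabins.
ᾱ = 224.983 / 1036.2 = 0.2171.
−S·ln(1−ᾱ) = −1036.2 × ln(1 − 0.2171) = 253.610.
V = 25.6 × 13 × 4.8 = 1597.44 m³.
T = 0.161·V/[−S·ln(1−ᾱ)] = 0.161·1597.44/253.610 = 1.01 s.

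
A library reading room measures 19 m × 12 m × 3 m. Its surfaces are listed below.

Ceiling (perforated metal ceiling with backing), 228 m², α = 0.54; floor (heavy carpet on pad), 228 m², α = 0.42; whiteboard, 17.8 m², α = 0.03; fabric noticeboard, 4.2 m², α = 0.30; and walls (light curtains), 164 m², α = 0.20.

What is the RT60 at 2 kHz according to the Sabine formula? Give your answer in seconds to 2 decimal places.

Total absorption A = 228*0.54 + 228*0.42 + 17.8*0.03 + 4.2*0.30 + 164*0.20
  = 123.120 + 95.760 + 0.534 + 1.260 + 32.800 = 253.474 m² sabins.
Room volume: 684 m³.
RT60 = 0.161 · V / A = 0.161 × 684 / 253.474 = 0.43 s.

0.43 sec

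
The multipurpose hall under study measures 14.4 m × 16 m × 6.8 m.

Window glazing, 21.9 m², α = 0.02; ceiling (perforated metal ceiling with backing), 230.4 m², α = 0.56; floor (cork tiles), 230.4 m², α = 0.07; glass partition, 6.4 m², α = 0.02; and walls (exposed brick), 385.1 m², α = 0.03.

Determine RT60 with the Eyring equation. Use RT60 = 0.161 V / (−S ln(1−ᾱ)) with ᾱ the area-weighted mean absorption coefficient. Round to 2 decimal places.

S = Σ Sᵢ = 874.2 m².
Σ(Sᵢαᵢ) = 21.9·0.02 + 230.4·0.56 + 230.4·0.07 + 6.4·0.02 + 385.1·0.03 = 157.271.
ᾱ = 157.271 / 874.2 = 0.1799.
−S·ln(1−ᾱ) = −874.2 × ln(1 − 0.1799) = 173.379.
V = 14.4 × 16 × 6.8 = 1566.72 m³.
T = 0.161·V/[−S·ln(1−ᾱ)] = 0.161·1566.72/173.379 = 1.45 s.

1.45 sec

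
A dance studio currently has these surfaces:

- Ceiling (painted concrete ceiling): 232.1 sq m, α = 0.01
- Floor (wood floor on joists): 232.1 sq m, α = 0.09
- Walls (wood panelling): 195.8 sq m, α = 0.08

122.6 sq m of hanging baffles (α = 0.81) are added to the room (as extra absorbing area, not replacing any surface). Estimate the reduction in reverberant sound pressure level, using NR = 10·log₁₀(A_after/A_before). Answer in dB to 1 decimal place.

5.5 dB

Summing Sᵢαᵢ: 2.321 + 20.889 + 15.664 → A_before = 38.874 sabins.
Added absorption = 122.6 × 0.81 = 99.306 sabins.
New total A_after = 138.180 sabins.
Reduction = 10 log₁₀(A_after/A_before) = 10 log₁₀(3.5546) = 5.5 dB.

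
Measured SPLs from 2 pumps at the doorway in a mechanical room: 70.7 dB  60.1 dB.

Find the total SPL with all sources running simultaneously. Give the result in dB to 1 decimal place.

Converting to relative power and adding: 10^(70.7/10) + 10^(60.1/10) = 1.277e+07.
Back to dB: 10·log₁₀ Σ = 71.1 dB.

71.1 dB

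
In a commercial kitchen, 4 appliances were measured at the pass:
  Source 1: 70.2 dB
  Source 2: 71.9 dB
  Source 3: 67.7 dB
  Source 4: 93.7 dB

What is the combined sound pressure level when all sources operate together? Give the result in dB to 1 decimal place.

93.8 dB

Sum in the linear (power) domain: Σ 10^(Lᵢ/10) = 10^(70.2/10) + 10^(71.9/10) + 10^(67.7/10) + 10^(93.7/10) = 2.376e+09.
L_total = 10·log₁₀(2.376e+09) = 93.8 dB.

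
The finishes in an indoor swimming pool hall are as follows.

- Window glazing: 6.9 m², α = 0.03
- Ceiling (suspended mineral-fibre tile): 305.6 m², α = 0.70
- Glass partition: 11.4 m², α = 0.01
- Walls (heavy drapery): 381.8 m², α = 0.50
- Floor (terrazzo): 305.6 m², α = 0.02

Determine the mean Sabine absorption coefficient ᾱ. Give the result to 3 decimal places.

0.407

S = Σ Sᵢ = 6.9 + 305.6 + 11.4 + 381.8 + 305.6 = 1011.3 m².
Σ(Sᵢαᵢ) = 6.9*0.03 + 305.6*0.70 + 11.4*0.01 + 381.8*0.50 + 305.6*0.02 = 411.253.
ᾱ = 411.253 / 1011.3 = 0.407.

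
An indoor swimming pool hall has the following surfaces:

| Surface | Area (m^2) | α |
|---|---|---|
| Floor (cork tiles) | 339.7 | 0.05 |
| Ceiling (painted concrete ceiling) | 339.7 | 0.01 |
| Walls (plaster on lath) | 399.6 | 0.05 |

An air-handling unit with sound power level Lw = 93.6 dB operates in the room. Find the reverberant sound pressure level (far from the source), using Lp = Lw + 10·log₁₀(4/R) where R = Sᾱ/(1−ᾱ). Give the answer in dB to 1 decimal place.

A = 40.362 sabins; S = 1079.0 m^2.
ᾱ = 0.0374, so room constant R = A/(1−ᾱ) = 41.930 m^2.
Lp = 93.6 + 10·log₁₀(4/41.930) = 93.6 + (-10.20) = 83.4 dB.

83.4 dB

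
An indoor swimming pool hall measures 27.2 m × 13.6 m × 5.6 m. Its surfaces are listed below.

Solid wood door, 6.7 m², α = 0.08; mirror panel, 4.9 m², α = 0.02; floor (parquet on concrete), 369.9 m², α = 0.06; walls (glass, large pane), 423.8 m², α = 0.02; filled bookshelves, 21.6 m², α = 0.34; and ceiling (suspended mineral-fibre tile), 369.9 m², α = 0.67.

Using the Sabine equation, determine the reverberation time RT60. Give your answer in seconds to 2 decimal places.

1.16 s

Summing Sᵢαᵢ: 0.536 + 0.098 + 22.194 + 8.476 + 7.344 + 247.833 → A = 286.481 sabins.
Room volume: 2071.552 m³.
RT60 = 0.161 · V / A = 0.161 × 2071.552 / 286.481 = 1.16 s.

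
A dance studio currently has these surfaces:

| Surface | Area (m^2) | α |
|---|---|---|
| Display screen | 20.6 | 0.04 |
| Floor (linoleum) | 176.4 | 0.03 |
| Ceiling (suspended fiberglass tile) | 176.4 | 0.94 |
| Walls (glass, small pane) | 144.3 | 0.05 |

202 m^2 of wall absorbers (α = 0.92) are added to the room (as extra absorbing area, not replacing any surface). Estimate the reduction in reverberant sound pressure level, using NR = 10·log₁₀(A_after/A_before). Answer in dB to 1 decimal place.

3.1 dB

Total absorption A_before = 20.6×0.04 + 176.4×0.03 + 176.4×0.94 + 144.3×0.05
  = 0.824 + 5.292 + 165.816 + 7.215 = 179.147 m^2 sabins.
Added absorption = 202 × 0.92 = 185.840 sabins.
New total A_after = 364.987 sabins.
Reduction = 10 log₁₀(A_after/A_before) = 10 log₁₀(2.0374) = 3.1 dB.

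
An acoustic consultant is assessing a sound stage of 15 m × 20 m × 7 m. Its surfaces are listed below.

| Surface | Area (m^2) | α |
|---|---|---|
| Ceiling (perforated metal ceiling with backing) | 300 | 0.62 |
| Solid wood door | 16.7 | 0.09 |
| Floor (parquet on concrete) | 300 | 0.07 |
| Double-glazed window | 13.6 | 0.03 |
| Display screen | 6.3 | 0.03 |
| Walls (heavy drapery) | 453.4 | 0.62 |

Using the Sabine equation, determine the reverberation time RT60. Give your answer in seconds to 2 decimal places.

0.69 s

Total absorption A = 300*0.62 + 16.7*0.09 + 300*0.07 + 13.6*0.03 + 6.3*0.03 + 453.4*0.62
  = 186.000 + 1.503 + 21.000 + 0.408 + 0.189 + 281.108 = 490.208 m^2 sabins.
Volume V = 15 × 20 × 7 = 2100 m³.
T = 0.161 V/A = 0.161·2100/490.208 = 0.69 s.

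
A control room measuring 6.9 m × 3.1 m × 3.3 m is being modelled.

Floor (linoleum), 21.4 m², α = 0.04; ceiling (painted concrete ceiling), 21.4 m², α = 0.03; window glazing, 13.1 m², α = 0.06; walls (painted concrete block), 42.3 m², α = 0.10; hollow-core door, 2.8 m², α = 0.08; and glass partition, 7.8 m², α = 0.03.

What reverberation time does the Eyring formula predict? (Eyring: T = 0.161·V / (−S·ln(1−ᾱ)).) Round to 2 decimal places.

S = Σ Sᵢ = 108.8 m².
Σ(Sᵢαᵢ) = 21.4×0.04 + 21.4×0.03 + 13.1×0.06 + 42.3×0.10 + 2.8×0.08 + 7.8×0.03 = 6.972.
Mean coefficient ᾱ = A/S = 0.0641.
−S·ln(1−ᾱ) = −108.8 × ln(1 − 0.0641) = 7.208.
V = 6.9 × 3.1 × 3.3 = 70.587 m³.
T = 0.161·V/[−S·ln(1−ᾱ)] = 0.161·70.587/7.208 = 1.58 s.

1.58 sec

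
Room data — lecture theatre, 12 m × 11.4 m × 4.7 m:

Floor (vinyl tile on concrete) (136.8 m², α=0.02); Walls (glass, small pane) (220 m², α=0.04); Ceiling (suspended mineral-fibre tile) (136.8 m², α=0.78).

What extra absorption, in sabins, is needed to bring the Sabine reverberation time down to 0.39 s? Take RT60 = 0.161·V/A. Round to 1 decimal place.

Total absorption A₁ = 136.8*0.02 + 220*0.04 + 136.8*0.78
  = 2.736 + 8.800 + 106.704 = 118.240 m² sabins.
V = 642.96 m³. Required absorption A₂ = 0.161 × 642.96 / 0.39 = 265.427 sabins.
ΔA = A₂ − A₁ = 265.427 − 118.240 = 147.2 sabins.

147.2 sabins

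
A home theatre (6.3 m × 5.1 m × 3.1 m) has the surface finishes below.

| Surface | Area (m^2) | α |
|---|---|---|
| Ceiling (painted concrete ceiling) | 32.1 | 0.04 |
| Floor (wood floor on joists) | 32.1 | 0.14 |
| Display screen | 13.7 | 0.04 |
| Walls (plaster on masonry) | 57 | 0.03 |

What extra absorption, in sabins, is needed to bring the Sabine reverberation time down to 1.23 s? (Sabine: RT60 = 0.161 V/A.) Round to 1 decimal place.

5.0 sabins

Equivalent absorption area: A₁ = 32.1×0.04 + 32.1×0.14 + 13.7×0.04 + 57×0.03 = 8.036 m^2.
V = 99.603 m³. Required absorption A₂ = 0.161 × 99.603 / 1.23 = 13.037 sabins.
Additional absorption ΔA = 13.037 − 8.036 = 5.0 sabins.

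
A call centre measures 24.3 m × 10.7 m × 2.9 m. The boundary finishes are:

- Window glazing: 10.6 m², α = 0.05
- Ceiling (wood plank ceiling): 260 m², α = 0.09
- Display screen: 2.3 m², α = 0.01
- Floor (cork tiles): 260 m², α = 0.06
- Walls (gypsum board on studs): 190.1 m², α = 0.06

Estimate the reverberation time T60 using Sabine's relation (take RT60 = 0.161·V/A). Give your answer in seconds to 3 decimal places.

Equivalent absorption area: A = 10.6×0.05 + 260×0.09 + 2.3×0.01 + 260×0.06 + 190.1×0.06 = 50.959 m².
Volume V = 24.3 × 10.7 × 2.9 = 754.029 m³.
RT60 = 0.161 · V / A = 0.161 × 754.029 / 50.959 = 2.382 s.

2.382 s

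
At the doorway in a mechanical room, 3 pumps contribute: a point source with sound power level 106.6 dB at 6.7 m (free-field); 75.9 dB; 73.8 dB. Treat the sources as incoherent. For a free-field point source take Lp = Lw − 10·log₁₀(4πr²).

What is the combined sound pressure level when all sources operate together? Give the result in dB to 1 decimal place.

Source at 6.7 m: Lp = 106.6 − 10·log₁₀(4π·6.7²) = 106.6 − 10·log₁₀(564.104) = 79.1 dB.
Sum in the linear (power) domain: Σ 10^(Lᵢ/10) = 10^(79.1/10) + 10^(75.9/10) + 10^(73.8/10) = 1.442e+08.
L_total = 10·log₁₀(1.442e+08) = 81.6 dB.

81.6 dB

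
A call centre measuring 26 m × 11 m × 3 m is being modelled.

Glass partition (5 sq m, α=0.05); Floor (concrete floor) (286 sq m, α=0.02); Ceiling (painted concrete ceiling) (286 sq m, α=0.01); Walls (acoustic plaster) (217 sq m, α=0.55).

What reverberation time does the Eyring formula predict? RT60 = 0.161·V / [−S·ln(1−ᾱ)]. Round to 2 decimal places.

Total surface area S = 5 + 286 + 286 + 217 = 794.0 sq m.
Absorption A = 5·0.05 + 286·0.02 + 286·0.01 + 217·0.55 = 128.180 sabins.
ᾱ = 128.180 / 794.0 = 0.1614.
−S·ln(1−ᾱ) = −794.0 × ln(1 − 0.1614) = 139.761.
V = 26 × 11 × 3 = 858 m³.
RT60 = 0.161 × 858 / 139.761 = 0.99 s.

0.99 s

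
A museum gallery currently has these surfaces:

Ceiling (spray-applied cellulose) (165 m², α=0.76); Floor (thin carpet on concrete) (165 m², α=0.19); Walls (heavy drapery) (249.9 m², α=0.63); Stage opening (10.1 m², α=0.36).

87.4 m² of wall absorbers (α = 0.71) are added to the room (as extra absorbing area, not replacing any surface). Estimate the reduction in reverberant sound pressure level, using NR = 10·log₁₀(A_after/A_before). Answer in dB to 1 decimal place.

0.8 dB

A_before = Σ Sᵢαᵢ = 165*0.76 + 165*0.19 + 249.9*0.63 + 10.1*0.36 = 317.823 sabins.
Added absorption = 87.4 × 0.71 = 62.054 sabins.
New total A_after = 379.877 sabins.
Reduction = 10 log₁₀(A_after/A_before) = 10 log₁₀(1.1952) = 0.8 dB.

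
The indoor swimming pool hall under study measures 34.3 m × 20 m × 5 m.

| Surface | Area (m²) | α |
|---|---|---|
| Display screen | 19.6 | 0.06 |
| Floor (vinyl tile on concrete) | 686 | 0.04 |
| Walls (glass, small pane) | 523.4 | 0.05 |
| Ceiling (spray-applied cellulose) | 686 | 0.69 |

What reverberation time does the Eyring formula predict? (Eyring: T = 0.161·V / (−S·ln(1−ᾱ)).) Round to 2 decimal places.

Total surface area S = 19.6 + 686 + 523.4 + 686 = 1915.0 m².
Σ(Sᵢαᵢ) = 19.6×0.06 + 686×0.04 + 523.4×0.05 + 686×0.69 = 528.126.
ᾱ = 528.126 / 1915.0 = 0.2758.
Eyring denominator: −S ln(1−ᾱ) = 617.947.
V = 34.3 × 20 × 5 = 3430 m³.
RT60 = 0.161 × 3430 / 617.947 = 0.89 s.

0.89 s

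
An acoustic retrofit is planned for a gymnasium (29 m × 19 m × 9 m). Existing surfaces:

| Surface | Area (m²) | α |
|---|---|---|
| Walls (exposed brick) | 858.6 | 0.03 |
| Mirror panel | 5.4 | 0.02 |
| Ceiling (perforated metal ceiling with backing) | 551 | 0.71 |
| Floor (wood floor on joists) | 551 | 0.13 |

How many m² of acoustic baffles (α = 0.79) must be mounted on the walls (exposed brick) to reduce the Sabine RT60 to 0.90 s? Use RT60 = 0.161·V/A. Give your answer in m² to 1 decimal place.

Equivalent absorption area: A₁ = 858.6*0.03 + 5.4*0.02 + 551*0.71 + 551*0.13 = 488.706 m².
V = 4959 m³. Target absorption A₂ = 0.161 × 4959 / 0.90 = 887.110 sabins.
Absorption to add: 887.110 − 488.706 = 398.404 sabins.
Each m² of panel replacing the walls (exposed brick) adds (0.79 − 0.03) = 0.76 sabins.
Area = ΔA/Δα = 398.404/0.76 = 524.2 m².

524.2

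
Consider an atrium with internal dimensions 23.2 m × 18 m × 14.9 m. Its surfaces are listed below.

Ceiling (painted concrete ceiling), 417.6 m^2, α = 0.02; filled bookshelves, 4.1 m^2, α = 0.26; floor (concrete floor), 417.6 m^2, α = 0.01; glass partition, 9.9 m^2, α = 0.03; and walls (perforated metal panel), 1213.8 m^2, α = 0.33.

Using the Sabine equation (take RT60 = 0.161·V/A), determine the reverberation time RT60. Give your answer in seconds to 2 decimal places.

Total absorption A = 417.6×0.02 + 4.1×0.26 + 417.6×0.01 + 9.9×0.03 + 1213.8×0.33
  = 8.352 + 1.066 + 4.176 + 0.297 + 400.554 = 414.445 m^2 sabins.
V = 23.2·18·14.9 = 6222.24 m³.
RT60 = 0.161 · V / A = 0.161 × 6222.24 / 414.445 = 2.42 s.

2.42 sec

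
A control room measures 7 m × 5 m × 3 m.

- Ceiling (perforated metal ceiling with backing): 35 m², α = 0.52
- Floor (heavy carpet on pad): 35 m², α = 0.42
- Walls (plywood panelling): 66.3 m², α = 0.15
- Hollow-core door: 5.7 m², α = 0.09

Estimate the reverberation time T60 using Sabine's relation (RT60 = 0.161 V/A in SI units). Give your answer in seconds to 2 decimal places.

0.39 seconds

A = Σ Sᵢαᵢ = 35×0.52 + 35×0.42 + 66.3×0.15 + 5.7×0.09 = 43.358 sabins.
V = 7·5·3 = 105 m³.
Sabine: RT60 = 0.161 × 105 / 43.358 = 0.39 s.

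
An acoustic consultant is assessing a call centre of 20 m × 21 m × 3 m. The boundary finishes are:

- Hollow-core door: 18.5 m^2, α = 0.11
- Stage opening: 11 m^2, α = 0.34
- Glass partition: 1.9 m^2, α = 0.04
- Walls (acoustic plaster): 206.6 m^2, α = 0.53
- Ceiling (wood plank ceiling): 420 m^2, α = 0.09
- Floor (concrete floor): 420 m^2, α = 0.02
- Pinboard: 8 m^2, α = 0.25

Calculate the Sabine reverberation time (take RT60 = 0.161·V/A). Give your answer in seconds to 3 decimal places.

Summing Sᵢαᵢ: 2.035 + 3.740 + 0.076 + 109.498 + 37.800 + 8.400 + 2.000 → A = 163.549 sabins.
Volume V = 20 × 21 × 3 = 1260 m³.
Sabine: RT60 = 0.161 × 1260 / 163.549 = 1.240 s.

1.240 seconds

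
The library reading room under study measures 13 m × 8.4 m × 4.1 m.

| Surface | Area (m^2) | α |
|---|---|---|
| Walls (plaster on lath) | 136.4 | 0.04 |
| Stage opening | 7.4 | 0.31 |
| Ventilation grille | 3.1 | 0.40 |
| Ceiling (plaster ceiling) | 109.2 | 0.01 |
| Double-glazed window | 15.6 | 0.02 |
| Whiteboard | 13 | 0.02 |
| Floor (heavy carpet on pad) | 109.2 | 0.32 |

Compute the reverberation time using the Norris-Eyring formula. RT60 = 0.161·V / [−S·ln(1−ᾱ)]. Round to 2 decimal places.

S = Σ Sᵢ = 393.9 m^2.
Absorption A = 136.4·0.04 + 7.4·0.31 + 3.1·0.40 + 109.2·0.01 + 15.6·0.02 + 13·0.02 + 109.2·0.32 = 45.598 sabins.
Mean coefficient ᾱ = A/S = 0.1158.
Eyring denominator: −S ln(1−ᾱ) = 48.478.
V = 13 × 8.4 × 4.1 = 447.72 m³.
RT60 = 0.161 × 447.72 / 48.478 = 1.49 s.

1.49 seconds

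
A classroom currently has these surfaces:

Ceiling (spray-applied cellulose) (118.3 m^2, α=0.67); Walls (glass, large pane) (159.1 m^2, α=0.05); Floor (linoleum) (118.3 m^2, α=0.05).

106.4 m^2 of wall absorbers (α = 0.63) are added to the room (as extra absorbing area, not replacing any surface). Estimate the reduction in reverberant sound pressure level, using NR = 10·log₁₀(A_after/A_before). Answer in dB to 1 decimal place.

Summing Sᵢαᵢ: 79.261 + 7.955 + 5.915 → A_before = 93.131 sabins.
Treatment contributes 106.4·0.63 = 67.032 sabins.
New total A_after = 160.163 sabins.
NR = 10·log₁₀(160.163/93.131) = 2.4 dB.

2.4 dB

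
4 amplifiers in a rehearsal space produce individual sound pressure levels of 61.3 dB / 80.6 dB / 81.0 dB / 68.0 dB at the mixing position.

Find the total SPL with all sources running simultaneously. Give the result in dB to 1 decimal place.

Converting to relative power and adding: 10^(61.3/10) + 10^(80.6/10) + 10^(81.0/10) + 10^(68.0/10) = 2.484e+08.
L_total = 10·log₁₀(2.484e+08) = 84.0 dB.

84.0 dB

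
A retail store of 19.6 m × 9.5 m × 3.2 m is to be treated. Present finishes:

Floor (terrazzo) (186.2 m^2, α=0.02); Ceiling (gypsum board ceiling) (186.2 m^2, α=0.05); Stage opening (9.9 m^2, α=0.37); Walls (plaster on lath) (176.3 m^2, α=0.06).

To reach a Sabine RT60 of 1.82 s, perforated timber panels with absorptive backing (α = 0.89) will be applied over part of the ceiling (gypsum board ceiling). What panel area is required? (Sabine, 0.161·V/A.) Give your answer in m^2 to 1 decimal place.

30.3

A₁ = Σ Sᵢαᵢ = 186.2×0.02 + 186.2×0.05 + 9.9×0.37 + 176.3×0.06 = 27.275 sabins.
V = 595.84 m³. Target absorption A₂ = 0.161 × 595.84 / 1.82 = 52.709 sabins.
ΔA needed = 52.709 − 27.275 = 25.434 sabins.
Each m^2 of panel replacing the ceiling (gypsum board ceiling) adds (0.89 − 0.05) = 0.84 sabins.
Area = ΔA/Δα = 25.434/0.84 = 30.3 m^2.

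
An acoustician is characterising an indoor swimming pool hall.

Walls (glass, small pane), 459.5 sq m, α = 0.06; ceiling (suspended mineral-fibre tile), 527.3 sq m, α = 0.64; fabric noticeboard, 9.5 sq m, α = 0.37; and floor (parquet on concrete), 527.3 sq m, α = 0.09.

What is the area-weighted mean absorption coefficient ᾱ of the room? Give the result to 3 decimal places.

0.273

Total surface area S = 1523.6 sq m.
A = 459.5·0.06 + 527.3·0.64 + 9.5·0.37 + 527.3·0.09 = 416.014 sabins.
ᾱ = 416.014 / 1523.6 = 0.273.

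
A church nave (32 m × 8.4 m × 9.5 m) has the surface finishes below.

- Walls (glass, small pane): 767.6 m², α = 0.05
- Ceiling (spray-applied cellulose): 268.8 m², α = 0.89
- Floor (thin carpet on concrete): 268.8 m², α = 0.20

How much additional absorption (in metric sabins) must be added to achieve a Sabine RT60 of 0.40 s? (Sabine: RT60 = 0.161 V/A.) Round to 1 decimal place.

Total absorption A₁ = 767.6×0.05 + 268.8×0.89 + 268.8×0.20
  = 38.380 + 239.232 + 53.760 = 331.372 m² sabins.
For T = 0.40 s, need A₂ = 0.161·V/T = 0.161·2553.6/0.40 = 1027.824 sabins.
ΔA = A₂ − A₁ = 1027.824 − 331.372 = 696.5 sabins.

696.5 sabins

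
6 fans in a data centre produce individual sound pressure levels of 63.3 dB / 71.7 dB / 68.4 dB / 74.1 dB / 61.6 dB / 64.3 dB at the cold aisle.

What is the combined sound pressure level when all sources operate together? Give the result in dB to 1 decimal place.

77.3 dB

Σ 10^(Lᵢ/10) = 5.369e+07.
Back to dB: 10·log₁₀ Σ = 77.3 dB.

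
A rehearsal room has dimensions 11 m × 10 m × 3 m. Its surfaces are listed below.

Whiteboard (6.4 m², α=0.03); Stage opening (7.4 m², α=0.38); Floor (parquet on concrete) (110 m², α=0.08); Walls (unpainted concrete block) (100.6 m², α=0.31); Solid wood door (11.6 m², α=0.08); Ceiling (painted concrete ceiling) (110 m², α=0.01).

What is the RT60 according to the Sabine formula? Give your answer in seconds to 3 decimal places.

1.180 s

Equivalent absorption area: A = 6.4·0.03 + 7.4·0.38 + 110·0.08 + 100.6·0.31 + 11.6·0.08 + 110·0.01 = 45.018 m².
Room volume: 330 m³.
Sabine: RT60 = 0.161 × 330 / 45.018 = 1.180 s.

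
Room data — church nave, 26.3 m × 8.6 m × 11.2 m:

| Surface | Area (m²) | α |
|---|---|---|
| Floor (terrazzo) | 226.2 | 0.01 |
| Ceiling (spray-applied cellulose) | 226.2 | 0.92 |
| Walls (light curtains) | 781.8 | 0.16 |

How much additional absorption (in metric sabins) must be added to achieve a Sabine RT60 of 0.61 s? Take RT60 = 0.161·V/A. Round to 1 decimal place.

333.1 sabins

Equivalent absorption area: A₁ = 226.2×0.01 + 226.2×0.92 + 781.8×0.16 = 335.454 m².
V = 2533.216 m³. Required absorption A₂ = 0.161 × 2533.216 / 0.61 = 668.603 sabins.
ΔA = A₂ − A₁ = 668.603 − 335.454 = 333.1 sabins.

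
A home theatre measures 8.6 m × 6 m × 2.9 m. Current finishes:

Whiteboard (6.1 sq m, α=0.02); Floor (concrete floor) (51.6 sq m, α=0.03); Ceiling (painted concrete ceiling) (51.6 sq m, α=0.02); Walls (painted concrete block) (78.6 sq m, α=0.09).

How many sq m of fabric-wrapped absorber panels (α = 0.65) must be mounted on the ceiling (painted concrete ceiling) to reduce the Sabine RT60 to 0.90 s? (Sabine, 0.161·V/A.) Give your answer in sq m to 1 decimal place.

Total absorption A₁ = 6.1·0.02 + 51.6·0.03 + 51.6·0.02 + 78.6·0.09
  = 0.122 + 1.548 + 1.032 + 7.074 = 9.776 sq m sabins.
V = 149.64 m³. Target absorption A₂ = 0.161 × 149.64 / 0.90 = 26.769 sabins.
ΔA needed = 26.769 − 9.776 = 16.993 sabins.
Each sq m of panel replacing the ceiling (painted concrete ceiling) adds (0.65 − 0.02) = 0.63 sabins.
Area = ΔA/Δα = 16.993/0.63 = 27.0 sq m.

27.0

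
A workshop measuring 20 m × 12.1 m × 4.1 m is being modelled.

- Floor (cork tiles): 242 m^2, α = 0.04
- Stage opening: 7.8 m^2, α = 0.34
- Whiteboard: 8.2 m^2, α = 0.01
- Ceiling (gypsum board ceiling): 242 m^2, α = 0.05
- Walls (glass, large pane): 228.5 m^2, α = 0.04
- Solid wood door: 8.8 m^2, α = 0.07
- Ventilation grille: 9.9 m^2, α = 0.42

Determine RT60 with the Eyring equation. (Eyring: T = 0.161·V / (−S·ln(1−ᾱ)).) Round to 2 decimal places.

S = Σ Sᵢ = 747.2 m^2.
Absorption A = 242×0.04 + 7.8×0.34 + 8.2×0.01 + 242×0.05 + 228.5×0.04 + 8.8×0.07 + 9.9×0.42 = 38.428 sabins.
Mean coefficient ᾱ = A/S = 0.0514.
−S·ln(1−ᾱ) = −747.2 × ln(1 − 0.0514) = 39.428.
V = 20 × 12.1 × 4.1 = 992.2 m³.
T = 0.161·V/[−S·ln(1−ᾱ)] = 0.161·992.2/39.428 = 4.05 s.

4.05 s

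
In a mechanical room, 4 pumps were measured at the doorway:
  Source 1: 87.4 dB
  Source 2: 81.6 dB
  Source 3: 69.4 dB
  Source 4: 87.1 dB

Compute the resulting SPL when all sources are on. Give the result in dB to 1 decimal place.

Converting to relative power and adding: 10^(87.4/10) + 10^(81.6/10) + 10^(69.4/10) + 10^(87.1/10) = 1.216e+09.
L_total = 10·log₁₀(1.216e+09) = 90.8 dB.

90.8 dB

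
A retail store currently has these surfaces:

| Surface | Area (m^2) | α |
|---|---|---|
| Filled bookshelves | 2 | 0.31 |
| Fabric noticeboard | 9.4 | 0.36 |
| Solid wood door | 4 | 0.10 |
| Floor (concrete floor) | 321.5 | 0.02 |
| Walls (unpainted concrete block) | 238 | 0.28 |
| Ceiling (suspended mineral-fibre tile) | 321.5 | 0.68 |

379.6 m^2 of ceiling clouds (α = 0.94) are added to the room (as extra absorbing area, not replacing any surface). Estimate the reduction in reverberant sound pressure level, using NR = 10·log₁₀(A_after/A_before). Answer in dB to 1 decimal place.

Total absorption A_before = 2×0.31 + 9.4×0.36 + 4×0.10 + 321.5×0.02 + 238×0.28 + 321.5×0.68
  = 0.620 + 3.384 + 0.400 + 6.430 + 66.640 + 218.620 = 296.094 m^2 sabins.
Added absorption = 379.6 × 0.94 = 356.824 sabins.
A_after = 296.094 + 356.824 = 652.918 sabins.
Reduction = 10 log₁₀(A_after/A_before) = 10 log₁₀(2.2051) = 3.4 dB.

3.4 dB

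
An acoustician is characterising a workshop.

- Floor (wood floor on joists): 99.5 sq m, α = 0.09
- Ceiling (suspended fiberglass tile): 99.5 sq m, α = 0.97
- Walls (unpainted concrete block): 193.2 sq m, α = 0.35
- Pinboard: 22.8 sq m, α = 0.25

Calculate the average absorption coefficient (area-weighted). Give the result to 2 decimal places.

0.43

S = Σ Sᵢ = 99.5 + 99.5 + 193.2 + 22.8 = 415.0 sq m.
A = 99.5·0.09 + 99.5·0.97 + 193.2·0.35 + 22.8·0.25 = 178.790 sabins.
ᾱ = A/S = 0.43.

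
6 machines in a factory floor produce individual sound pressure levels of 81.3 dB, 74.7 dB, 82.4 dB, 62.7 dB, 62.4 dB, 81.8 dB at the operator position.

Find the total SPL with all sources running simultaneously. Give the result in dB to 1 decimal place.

Converting to relative power and adding: 10^(81.3/10) + 10^(74.7/10) + 10^(82.4/10) + 10^(62.7/10) + 10^(62.4/10) + 10^(81.8/10) = 4.931e+08.
Combined level = 10 log₁₀(4.931e+08) = 86.9 dB.

86.9 dB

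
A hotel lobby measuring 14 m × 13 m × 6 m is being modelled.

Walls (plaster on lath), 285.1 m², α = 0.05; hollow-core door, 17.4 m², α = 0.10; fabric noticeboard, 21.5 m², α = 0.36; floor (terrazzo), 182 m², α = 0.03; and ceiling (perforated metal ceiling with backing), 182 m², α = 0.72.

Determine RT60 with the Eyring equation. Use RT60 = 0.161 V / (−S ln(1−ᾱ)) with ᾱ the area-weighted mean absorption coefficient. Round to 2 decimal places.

Total surface area S = 285.1 + 17.4 + 21.5 + 182 + 182 = 688.0 m².
Absorption A = 285.1·0.05 + 17.4·0.10 + 21.5·0.36 + 182·0.03 + 182·0.72 = 160.235 sabins.
ᾱ = 160.235 / 688.0 = 0.2329.
−S·ln(1−ᾱ) = −688.0 × ln(1 − 0.2329) = 182.415.
V = 14 × 13 × 6 = 1092 m³.
T = 0.161·V/[−S·ln(1−ᾱ)] = 0.161·1092/182.415 = 0.96 s.

0.96 s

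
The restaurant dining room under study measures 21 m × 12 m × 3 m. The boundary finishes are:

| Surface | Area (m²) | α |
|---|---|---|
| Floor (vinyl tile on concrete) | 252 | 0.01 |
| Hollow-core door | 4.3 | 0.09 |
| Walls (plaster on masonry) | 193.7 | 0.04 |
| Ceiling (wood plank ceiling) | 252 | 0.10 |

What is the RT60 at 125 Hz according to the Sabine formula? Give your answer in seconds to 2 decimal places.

Equivalent absorption area: A = 252*0.01 + 4.3*0.09 + 193.7*0.04 + 252*0.10 = 35.855 m².
Room volume: 756 m³.
Sabine: RT60 = 0.161 × 756 / 35.855 = 3.39 s.

3.39 sec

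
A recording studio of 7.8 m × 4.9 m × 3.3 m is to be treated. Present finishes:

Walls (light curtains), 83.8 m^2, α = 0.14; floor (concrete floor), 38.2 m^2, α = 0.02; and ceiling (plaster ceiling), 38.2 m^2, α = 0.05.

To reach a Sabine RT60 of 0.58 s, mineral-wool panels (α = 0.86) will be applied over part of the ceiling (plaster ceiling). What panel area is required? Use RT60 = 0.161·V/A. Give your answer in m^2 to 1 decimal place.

Summing Sᵢαᵢ: 11.732 + 0.764 + 1.910 → A₁ = 14.406 sabins.
V = 126.126 m³. Target absorption A₂ = 0.161 × 126.126 / 0.58 = 35.011 sabins.
Absorption to add: 35.011 − 14.406 = 20.605 sabins.
Net gain per m^2: Δα = 0.86 − 0.05 = 0.81.
Area = ΔA/Δα = 20.605/0.81 = 25.4 m^2.

25.4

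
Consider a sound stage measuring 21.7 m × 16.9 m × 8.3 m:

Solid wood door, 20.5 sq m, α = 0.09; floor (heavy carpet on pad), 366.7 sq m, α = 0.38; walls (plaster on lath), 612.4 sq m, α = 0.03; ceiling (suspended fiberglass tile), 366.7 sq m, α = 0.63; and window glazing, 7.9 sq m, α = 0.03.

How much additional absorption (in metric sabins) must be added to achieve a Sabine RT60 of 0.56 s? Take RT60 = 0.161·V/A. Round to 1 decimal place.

Total absorption A₁ = 20.5×0.09 + 366.7×0.38 + 612.4×0.03 + 366.7×0.63 + 7.9×0.03
  = 1.845 + 139.346 + 18.372 + 231.021 + 0.237 = 390.821 sq m sabins.
Target A₂ = 0.161·3043.859/0.56 = 875.109 sabins (V = 3043.859 m³).
Shortfall: 875.109 − 390.821 = 484.3 sabins.

484.3 sabins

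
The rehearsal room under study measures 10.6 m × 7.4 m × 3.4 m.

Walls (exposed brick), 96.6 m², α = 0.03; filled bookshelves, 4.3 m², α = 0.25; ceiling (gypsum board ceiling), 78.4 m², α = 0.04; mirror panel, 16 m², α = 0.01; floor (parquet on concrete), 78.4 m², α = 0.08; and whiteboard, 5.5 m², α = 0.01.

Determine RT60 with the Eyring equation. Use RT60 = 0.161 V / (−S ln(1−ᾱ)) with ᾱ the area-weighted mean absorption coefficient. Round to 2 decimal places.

S = Σ Sᵢ = 279.2 m².
Σ(Sᵢαᵢ) = 96.6×0.03 + 4.3×0.25 + 78.4×0.04 + 16×0.01 + 78.4×0.08 + 5.5×0.01 = 13.596.
Mean coefficient ᾱ = A/S = 0.0487.
−S·ln(1−ᾱ) = −279.2 × ln(1 − 0.0487) = 13.939.
V = 10.6 × 7.4 × 3.4 = 266.696 m³.
T = 0.161·V/[−S·ln(1−ᾱ)] = 0.161·266.696/13.939 = 3.08 s.

3.08 s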